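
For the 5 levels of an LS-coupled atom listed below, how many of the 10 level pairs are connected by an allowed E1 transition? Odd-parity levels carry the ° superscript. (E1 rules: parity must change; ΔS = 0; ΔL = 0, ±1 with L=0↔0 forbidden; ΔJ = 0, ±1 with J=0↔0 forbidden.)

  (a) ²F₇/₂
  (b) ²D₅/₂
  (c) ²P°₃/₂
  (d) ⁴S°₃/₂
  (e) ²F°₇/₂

3

(a)–(b): forbidden (parity).
(a)–(c): forbidden (ΔL, ΔJ).
(a)–(d): forbidden (ΔS, ΔL, ΔJ).
(a)–(e): allowed.
(b)–(c): allowed.
(b)–(d): forbidden (ΔS, ΔL).
(b)–(e): allowed.
(c)–(d): forbidden (parity, ΔS).
(c)–(e): forbidden (parity, ΔL, ΔJ).
(d)–(e): forbidden (parity, ΔS, ΔL, ΔJ).
Allowed pairs: 3 of 10.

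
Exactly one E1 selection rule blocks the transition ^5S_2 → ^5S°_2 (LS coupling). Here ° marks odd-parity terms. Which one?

the L=0 ↔ L=0 exclusion

Parity must change: even → odd — ✓.
ΔS = 0: S: 2 → 2 — ✓.
ΔL = 0, ±1 (not L=0↔0): L: 0 → 0, ΔL = +0 — ✗.
ΔJ = 0, ±1 (not J=0↔0): J: 2 → 2, ΔJ = +0 — ✓.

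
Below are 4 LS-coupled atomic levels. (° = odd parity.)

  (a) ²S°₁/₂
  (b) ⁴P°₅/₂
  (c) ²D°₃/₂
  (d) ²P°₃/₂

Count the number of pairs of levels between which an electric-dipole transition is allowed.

(a)–(b): forbidden (parity, ΔS, ΔJ).
(a)–(c): forbidden (parity, ΔL).
(a)–(d): forbidden (parity).
(b)–(c): forbidden (parity, ΔS).
(b)–(d): forbidden (parity, ΔS).
(c)–(d): forbidden (parity).
Allowed pairs: 0 of 6.

0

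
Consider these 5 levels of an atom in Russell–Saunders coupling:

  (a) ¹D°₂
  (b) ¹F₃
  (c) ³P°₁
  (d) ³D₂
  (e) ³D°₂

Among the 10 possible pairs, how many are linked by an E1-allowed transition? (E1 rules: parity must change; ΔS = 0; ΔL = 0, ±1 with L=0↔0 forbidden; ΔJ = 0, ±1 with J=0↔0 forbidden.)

(a)–(b): allowed.
(a)–(c): forbidden (parity, ΔS).
(a)–(d): forbidden (ΔS).
(a)–(e): forbidden (parity, ΔS).
(b)–(c): forbidden (ΔS, ΔL, ΔJ).
(b)–(d): forbidden (parity, ΔS).
(b)–(e): forbidden (ΔS).
(c)–(d): allowed.
(c)–(e): forbidden (parity).
(d)–(e): allowed.
Allowed pairs: 3 of 10.

3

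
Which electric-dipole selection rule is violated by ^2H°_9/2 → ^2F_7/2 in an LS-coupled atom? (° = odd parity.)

Initial level: S=1/2, L=5, J=9/2, parity odd. Final level: S=1/2, L=3, J=7/2, parity even.
Parity must change: odd → even — ✓.
ΔS = 0: S: 1/2 → 1/2 — ✓.
ΔL = 0, ±1 (not L=0↔0): L: 5 → 3, ΔL = -2 — ✗.
ΔJ = 0, ±1 (not J=0↔0): J: 9/2 → 7/2, ΔJ = -1 — ✓.

the ΔL = 0, ±1 rule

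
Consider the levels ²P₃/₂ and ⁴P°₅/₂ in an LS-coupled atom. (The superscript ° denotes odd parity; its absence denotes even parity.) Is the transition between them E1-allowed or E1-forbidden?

Reading off the term symbols: S 1/2→3/2, L 1→1, J 3/2→5/2, parity even→odd.
Parity must change: even → odd — satisfied.
ΔS = 0: S: 1/2 → 3/2 — violated.
ΔL = 0, ±1 (not L=0↔0): L: 1 → 1, ΔL = +0 — satisfied.
ΔJ = 0, ±1 (not J=0↔0): J: 3/2 → 5/2, ΔJ = +1 — satisfied.
Rule(s) violated: ΔS.

forbidden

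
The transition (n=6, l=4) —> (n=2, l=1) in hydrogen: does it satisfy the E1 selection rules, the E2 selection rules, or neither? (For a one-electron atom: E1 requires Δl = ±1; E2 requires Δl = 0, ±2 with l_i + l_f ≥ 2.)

neither

Δl = 1 − 4 = -3; l_i + l_f = 5.
E1 (Δl = ±1): not satisfied.
E2 (Δl = 0,±2, l_i+l_f ≥ 2): not satisfied.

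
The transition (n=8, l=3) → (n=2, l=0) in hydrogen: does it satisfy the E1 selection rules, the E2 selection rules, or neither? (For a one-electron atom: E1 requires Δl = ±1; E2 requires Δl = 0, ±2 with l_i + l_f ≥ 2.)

neither

Δl = 0 − 3 = -3; l_i + l_f = 3.
E1 (Δl = ±1): not satisfied.
E2 (Δl = 0,±2, l_i+l_f ≥ 2): not satisfied.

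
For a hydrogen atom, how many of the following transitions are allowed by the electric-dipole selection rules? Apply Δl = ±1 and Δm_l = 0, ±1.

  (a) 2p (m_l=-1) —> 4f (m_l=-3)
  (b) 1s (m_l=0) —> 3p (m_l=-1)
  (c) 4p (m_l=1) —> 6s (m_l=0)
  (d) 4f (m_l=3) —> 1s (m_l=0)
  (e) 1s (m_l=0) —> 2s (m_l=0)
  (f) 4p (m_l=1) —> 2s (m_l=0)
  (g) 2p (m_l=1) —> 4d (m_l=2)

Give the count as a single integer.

(a) forbidden — Δl = +2 (E1 requires Δl = ±1); Δm_l = -2 (E1 requires Δm_l = 0, ±1)
(b) allowed
(c) allowed
(d) forbidden — Δl = -3 (E1 requires Δl = ±1); Δm_l = -3 (E1 requires Δm_l = 0, ±1)
(e) forbidden — Δl = +0 (E1 requires Δl = ±1)
(f) allowed
(g) allowed
Total allowed: 4 of 7.

4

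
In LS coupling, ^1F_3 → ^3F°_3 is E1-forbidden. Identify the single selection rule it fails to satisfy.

Parity must change: even → odd — ok.
ΔL = 0, ±1 (not L=0↔0): L: 3 → 3, ΔL = +0 — ok.
ΔS = 0: S: 0 → 1 — fails.
ΔJ = 0, ±1 (not J=0↔0): J: 3 → 3, ΔJ = +0 — ok.

the ΔS = 0 rule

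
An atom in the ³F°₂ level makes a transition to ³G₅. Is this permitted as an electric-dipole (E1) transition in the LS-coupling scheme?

ΔL = 0, ±1 (not L=0↔0): L: 3 → 4, ΔL = +1 — ok.
ΔJ = 0, ±1 (not J=0↔0): J: 2 → 5, ΔJ = +3 — fails.
ΔS = 0: S: 1 → 1 — ok.
Parity must change: odd → even — ok.
Rule(s) violated: ΔJ.

forbidden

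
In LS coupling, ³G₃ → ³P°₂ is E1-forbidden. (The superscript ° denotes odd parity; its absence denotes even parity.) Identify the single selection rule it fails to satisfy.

the ΔL = 0, ±1 rule

Parity must change: even → odd — ✓.
ΔS = 0: S: 1 → 1 — ✓.
ΔL = 0, ±1 (not L=0↔0): L: 4 → 1, ΔL = -3 — ✗.
ΔJ = 0, ±1 (not J=0↔0): J: 3 → 2, ΔJ = -1 — ✓.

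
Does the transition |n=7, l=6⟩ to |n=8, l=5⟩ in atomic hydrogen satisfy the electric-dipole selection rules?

allowed

Initial l = 6, final l = 5, so Δl = -1. E1 requires Δl = ±1: passes.
All E1 selection rules are satisfied.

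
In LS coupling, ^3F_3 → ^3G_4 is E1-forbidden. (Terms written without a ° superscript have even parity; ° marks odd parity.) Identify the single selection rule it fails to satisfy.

Initial level: S=1, L=3, J=3, parity even. Final level: S=1, L=4, J=4, parity even.
ΔL = 0, ±1 (not L=0↔0): L: 3 → 4, ΔL = +1 — ✓.
ΔS = 0: S: 1 → 1 — ✓.
ΔJ = 0, ±1 (not J=0↔0): J: 3 → 4, ΔJ = +1 — ✓.
Parity must change: even → even — ✗.

parity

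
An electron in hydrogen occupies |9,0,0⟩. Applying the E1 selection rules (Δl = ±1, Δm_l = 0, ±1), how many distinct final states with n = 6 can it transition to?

E1 requires Δl = ±1, so l_f ∈ {-1, 1}; with 0 ≤ l_f ≤ n_f−1 = 5, the allowed l_f values are {1}.
For l_f = 1: m_f ∈ {m_i−1, m_i, m_i+1} ∩ [−1, 1] = {-1, 0, 1} → 3 states.
Total: 3.

3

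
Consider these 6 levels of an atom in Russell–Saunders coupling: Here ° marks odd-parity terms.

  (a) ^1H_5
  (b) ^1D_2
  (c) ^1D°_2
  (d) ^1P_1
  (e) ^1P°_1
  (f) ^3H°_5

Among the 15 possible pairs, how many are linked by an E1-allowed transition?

4

(a)–(b): forbidden (parity, ΔL, ΔJ).
(a)–(c): forbidden (ΔL, ΔJ).
(a)–(d): forbidden (parity, ΔL, ΔJ).
(a)–(e): forbidden (ΔL, ΔJ).
(a)–(f): forbidden (ΔS).
(b)–(c): allowed.
(b)–(d): forbidden (parity).
(b)–(e): allowed.
(b)–(f): forbidden (ΔS, ΔL, ΔJ).
(c)–(d): allowed.
(c)–(e): forbidden (parity).
(c)–(f): forbidden (parity, ΔS, ΔL, ΔJ).
(d)–(e): allowed.
(d)–(f): forbidden (ΔS, ΔL, ΔJ).
(e)–(f): forbidden (parity, ΔS, ΔL, ΔJ).
Allowed pairs: 4 of 15.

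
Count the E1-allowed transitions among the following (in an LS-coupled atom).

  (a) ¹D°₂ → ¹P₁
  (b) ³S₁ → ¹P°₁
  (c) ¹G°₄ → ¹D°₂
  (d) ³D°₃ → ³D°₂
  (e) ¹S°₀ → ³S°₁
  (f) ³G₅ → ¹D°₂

(a) allowed
(b) forbidden (ΔS fails)
(c) forbidden (parity, ΔL, ΔJ fail)
(d) forbidden (parity fails)
(e) forbidden (parity, ΔS, ΔL fail)
(f) forbidden (ΔS, ΔL, ΔJ fail)
Total allowed: 1 of 6.

1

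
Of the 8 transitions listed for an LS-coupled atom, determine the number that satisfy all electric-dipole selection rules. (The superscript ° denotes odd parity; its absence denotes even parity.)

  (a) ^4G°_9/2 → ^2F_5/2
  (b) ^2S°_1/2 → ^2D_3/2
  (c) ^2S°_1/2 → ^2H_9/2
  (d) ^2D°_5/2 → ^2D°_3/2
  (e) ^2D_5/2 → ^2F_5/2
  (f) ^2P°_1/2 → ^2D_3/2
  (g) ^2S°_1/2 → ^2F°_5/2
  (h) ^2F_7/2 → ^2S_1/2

(a) forbidden (ΔS, ΔJ fail)
(b) forbidden (ΔL fails)
(c) forbidden (ΔL, ΔJ fail)
(d) forbidden (parity fails)
(e) forbidden (parity fails)
(f) allowed
(g) forbidden (parity, ΔL, ΔJ fail)
(h) forbidden (parity, ΔL, ΔJ fail)
Total allowed: 1 of 8.

1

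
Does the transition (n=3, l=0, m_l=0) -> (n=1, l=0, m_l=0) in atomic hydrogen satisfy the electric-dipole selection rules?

l: 0 → 0 (Δl = +0). Δl = ±1 fails.
m_l: 0 → 0 (Δm_l = +0). |Δm_l| ≤ 1 ok.
The transition is electric-dipole forbidden.

forbidden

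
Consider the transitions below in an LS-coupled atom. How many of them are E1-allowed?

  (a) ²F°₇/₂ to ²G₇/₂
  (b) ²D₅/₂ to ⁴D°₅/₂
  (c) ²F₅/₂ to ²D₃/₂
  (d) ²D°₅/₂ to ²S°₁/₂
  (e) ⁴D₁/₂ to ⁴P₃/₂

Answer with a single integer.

1

(a) allowed
(b) forbidden (ΔS fails)
(c) forbidden (parity fails)
(d) forbidden (parity, ΔL, ΔJ fail)
(e) forbidden (parity fails)
Total allowed: 1 of 5.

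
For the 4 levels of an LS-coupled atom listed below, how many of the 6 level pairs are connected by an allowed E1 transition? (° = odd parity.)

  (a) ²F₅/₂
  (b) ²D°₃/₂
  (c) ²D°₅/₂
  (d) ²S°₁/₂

(a)–(b): allowed.
(a)–(c): allowed.
(a)–(d): forbidden (ΔL, ΔJ).
(b)–(c): forbidden (parity).
(b)–(d): forbidden (parity, ΔL).
(c)–(d): forbidden (parity, ΔL, ΔJ).
Allowed pairs: 2 of 6.

2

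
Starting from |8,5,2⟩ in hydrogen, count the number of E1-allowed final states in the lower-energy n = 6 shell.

3

E1 requires Δl = ±1, so l_f ∈ {4, 6}; with 0 ≤ l_f ≤ n_f−1 = 5, the allowed l_f values are {4}.
For l_f = 4: m_f ∈ {m_i−1, m_i, m_i+1} ∩ [−4, 4] = {1, 2, 3} → 3 states.
Total: 3.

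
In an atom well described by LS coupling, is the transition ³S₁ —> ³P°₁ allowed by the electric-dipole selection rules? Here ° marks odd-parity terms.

ΔL = 0, ±1 (not L=0↔0): L: 0 → 1, ΔL = +1 — ok.
ΔS = 0: S: 1 → 1 — ok.
Parity must change: even → odd — ok.
ΔJ = 0, ±1 (not J=0↔0): J: 1 → 1, ΔJ = +0 — ok.
All four E1 rules are satisfied.

allowed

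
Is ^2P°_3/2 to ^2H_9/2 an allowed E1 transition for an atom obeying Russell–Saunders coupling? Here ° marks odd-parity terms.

Reading off the term symbols: S 1/2→1/2, L 1→5, J 3/2→9/2, parity odd→even.
Parity must change: odd → even — ok.
ΔS = 0: S: 1/2 → 1/2 — ok.
ΔL = 0, ±1 (not L=0↔0): L: 1 → 5, ΔL = +4 — fails.
ΔJ = 0, ±1 (not J=0↔0): J: 3/2 → 9/2, ΔJ = +3 — fails.
Rule(s) violated: ΔL, ΔJ.

forbidden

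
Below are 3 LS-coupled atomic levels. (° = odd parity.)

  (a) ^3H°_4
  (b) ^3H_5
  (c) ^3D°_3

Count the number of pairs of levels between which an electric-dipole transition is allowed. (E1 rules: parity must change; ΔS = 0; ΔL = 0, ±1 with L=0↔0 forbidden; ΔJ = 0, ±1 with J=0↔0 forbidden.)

1

(a)–(b): allowed.
(a)–(c): forbidden (parity, ΔL).
(b)–(c): forbidden (ΔL, ΔJ).
Allowed pairs: 1 of 3.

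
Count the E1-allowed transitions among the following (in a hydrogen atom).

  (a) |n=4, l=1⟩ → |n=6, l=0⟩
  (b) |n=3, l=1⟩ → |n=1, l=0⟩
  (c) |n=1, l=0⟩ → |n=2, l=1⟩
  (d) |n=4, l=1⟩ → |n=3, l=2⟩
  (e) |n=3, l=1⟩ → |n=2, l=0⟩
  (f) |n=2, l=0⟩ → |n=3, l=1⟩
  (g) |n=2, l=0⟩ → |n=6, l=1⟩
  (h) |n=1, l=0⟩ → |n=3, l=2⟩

7

(a) allowed
(b) allowed
(c) allowed
(d) allowed
(e) allowed
(f) allowed
(g) allowed
(h) forbidden — Δl = +2 (E1 requires Δl = ±1)
Total allowed: 7 of 8.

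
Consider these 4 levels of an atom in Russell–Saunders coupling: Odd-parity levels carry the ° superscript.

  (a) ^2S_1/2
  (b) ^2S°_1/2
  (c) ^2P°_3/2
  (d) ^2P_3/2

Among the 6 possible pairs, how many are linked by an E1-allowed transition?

(a)–(b): forbidden (ΔL).
(a)–(c): allowed.
(a)–(d): forbidden (parity).
(b)–(c): forbidden (parity).
(b)–(d): allowed.
(c)–(d): allowed.
Allowed pairs: 3 of 6.

3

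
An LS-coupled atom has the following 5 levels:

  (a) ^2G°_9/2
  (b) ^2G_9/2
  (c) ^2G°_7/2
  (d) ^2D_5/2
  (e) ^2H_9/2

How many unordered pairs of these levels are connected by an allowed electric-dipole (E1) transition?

4

(a)–(b): allowed.
(a)–(c): forbidden (parity).
(a)–(d): forbidden (ΔL, ΔJ).
(a)–(e): allowed.
(b)–(c): allowed.
(b)–(d): forbidden (parity, ΔL, ΔJ).
(b)–(e): forbidden (parity).
(c)–(d): forbidden (ΔL).
(c)–(e): allowed.
(d)–(e): forbidden (parity, ΔL, ΔJ).
Allowed pairs: 4 of 10.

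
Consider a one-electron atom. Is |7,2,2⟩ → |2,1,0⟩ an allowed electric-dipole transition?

Initial l = 2, final l = 1, so Δl = -1. E1 requires Δl = ±1: ok.
m_l: 2 → 0 (Δm_l = -2). |Δm_l| ≤ 1 fails.
The transition is electric-dipole forbidden.

forbidden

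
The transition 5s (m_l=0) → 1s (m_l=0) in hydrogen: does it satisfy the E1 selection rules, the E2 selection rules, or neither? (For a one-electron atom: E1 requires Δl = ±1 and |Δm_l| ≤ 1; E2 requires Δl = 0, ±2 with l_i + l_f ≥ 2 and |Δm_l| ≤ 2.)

neither

Δl = 0 − 0 = +0; l_i + l_f = 0.
Δm_l = +0.
E1 (Δl = ±1, |Δm_l| ≤ 1): not satisfied.
E2 (Δl = 0,±2, l_i+l_f ≥ 2, |Δm_l| ≤ 2): not satisfied.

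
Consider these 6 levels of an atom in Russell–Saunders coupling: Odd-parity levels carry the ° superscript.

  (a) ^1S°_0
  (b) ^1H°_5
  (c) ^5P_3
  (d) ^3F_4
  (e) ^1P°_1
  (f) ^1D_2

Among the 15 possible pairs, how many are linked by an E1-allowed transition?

1

(a)–(b): forbidden (parity, ΔL, ΔJ).
(a)–(c): forbidden (ΔS, ΔJ).
(a)–(d): forbidden (ΔS, ΔL, ΔJ).
(a)–(e): forbidden (parity).
(a)–(f): forbidden (ΔL, ΔJ).
(b)–(c): forbidden (ΔS, ΔL, ΔJ).
(b)–(d): forbidden (ΔS, ΔL).
(b)–(e): forbidden (parity, ΔL, ΔJ).
(b)–(f): forbidden (ΔL, ΔJ).
(c)–(d): forbidden (parity, ΔS, ΔL).
(c)–(e): forbidden (ΔS, ΔJ).
(c)–(f): forbidden (parity, ΔS).
(d)–(e): forbidden (ΔS, ΔL, ΔJ).
(d)–(f): forbidden (parity, ΔS, ΔJ).
(e)–(f): allowed.
Allowed pairs: 1 of 15.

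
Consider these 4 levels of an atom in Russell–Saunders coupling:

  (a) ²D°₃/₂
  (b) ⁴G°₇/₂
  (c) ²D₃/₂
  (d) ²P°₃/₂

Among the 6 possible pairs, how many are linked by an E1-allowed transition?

2

(a)–(b): forbidden (parity, ΔS, ΔL, ΔJ).
(a)–(c): allowed.
(a)–(d): forbidden (parity).
(b)–(c): forbidden (ΔS, ΔL, ΔJ).
(b)–(d): forbidden (parity, ΔS, ΔL, ΔJ).
(c)–(d): allowed.
Allowed pairs: 2 of 6.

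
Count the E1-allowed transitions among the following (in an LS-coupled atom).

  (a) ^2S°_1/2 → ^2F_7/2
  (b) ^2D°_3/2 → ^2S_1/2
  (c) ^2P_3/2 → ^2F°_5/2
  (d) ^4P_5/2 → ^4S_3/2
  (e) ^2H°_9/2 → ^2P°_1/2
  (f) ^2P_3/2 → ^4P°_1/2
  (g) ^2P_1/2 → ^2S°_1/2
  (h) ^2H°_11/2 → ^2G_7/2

(a) forbidden (ΔL, ΔJ fail)
(b) forbidden (ΔL fails)
(c) forbidden (ΔL fails)
(d) forbidden (parity fails)
(e) forbidden (parity, ΔL, ΔJ fail)
(f) forbidden (ΔS fails)
(g) allowed
(h) forbidden (ΔJ fails)
Total allowed: 1 of 8.

1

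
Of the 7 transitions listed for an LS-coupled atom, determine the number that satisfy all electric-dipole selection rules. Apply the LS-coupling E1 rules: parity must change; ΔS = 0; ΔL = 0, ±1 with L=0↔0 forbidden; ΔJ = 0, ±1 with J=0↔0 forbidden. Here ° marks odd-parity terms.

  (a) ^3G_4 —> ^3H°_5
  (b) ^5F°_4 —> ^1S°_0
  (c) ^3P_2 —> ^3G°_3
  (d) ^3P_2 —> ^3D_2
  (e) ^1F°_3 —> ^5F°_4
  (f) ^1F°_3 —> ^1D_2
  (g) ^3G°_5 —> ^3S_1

(a) allowed
(b) forbidden (parity, ΔS, ΔL, ΔJ fail)
(c) forbidden (ΔL fails)
(d) forbidden (parity fails)
(e) forbidden (parity, ΔS fail)
(f) allowed
(g) forbidden (ΔL, ΔJ fail)
Total allowed: 2 of 7.

2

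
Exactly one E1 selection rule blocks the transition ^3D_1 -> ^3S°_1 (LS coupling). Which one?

the ΔL = 0, ±1 rule

Parity must change: even → odd — ok.
ΔS = 0: S: 1 → 1 — ok.
ΔL = 0, ±1 (not L=0↔0): L: 2 → 0, ΔL = -2 — fails.
ΔJ = 0, ±1 (not J=0↔0): J: 1 → 1, ΔJ = +0 — ok.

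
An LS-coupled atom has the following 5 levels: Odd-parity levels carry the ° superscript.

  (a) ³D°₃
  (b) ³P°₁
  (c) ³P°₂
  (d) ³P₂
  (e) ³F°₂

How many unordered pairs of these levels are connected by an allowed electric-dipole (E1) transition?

3

(a)–(b): forbidden (parity, ΔJ).
(a)–(c): forbidden (parity).
(a)–(d): allowed.
(a)–(e): forbidden (parity).
(b)–(c): forbidden (parity).
(b)–(d): allowed.
(b)–(e): forbidden (parity, ΔL).
(c)–(d): allowed.
(c)–(e): forbidden (parity, ΔL).
(d)–(e): forbidden (ΔL).
Allowed pairs: 3 of 10.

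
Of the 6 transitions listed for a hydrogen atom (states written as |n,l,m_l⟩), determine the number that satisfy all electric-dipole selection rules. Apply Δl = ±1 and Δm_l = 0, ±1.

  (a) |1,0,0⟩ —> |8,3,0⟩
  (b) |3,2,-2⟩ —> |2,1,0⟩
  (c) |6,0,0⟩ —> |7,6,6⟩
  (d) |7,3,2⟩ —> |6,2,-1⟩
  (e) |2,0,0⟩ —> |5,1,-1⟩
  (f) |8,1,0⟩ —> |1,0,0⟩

2

(a) forbidden — Δl = +3 (E1 requires Δl = ±1)
(b) forbidden — Δm_l = +2 (E1 requires Δm_l = 0, ±1)
(c) forbidden — Δl = +6 (E1 requires Δl = ±1); Δm_l = +6 (E1 requires Δm_l = 0, ±1)
(d) forbidden — Δm_l = -3 (E1 requires Δm_l = 0, ±1)
(e) allowed
(f) allowed
Total allowed: 2 of 6.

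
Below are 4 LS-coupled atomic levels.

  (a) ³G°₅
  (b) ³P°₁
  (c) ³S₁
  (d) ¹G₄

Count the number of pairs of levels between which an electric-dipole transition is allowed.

(a)–(b): forbidden (parity, ΔL, ΔJ).
(a)–(c): forbidden (ΔL, ΔJ).
(a)–(d): forbidden (ΔS).
(b)–(c): allowed.
(b)–(d): forbidden (ΔS, ΔL, ΔJ).
(c)–(d): forbidden (parity, ΔS, ΔL, ΔJ).
Allowed pairs: 1 of 6.

1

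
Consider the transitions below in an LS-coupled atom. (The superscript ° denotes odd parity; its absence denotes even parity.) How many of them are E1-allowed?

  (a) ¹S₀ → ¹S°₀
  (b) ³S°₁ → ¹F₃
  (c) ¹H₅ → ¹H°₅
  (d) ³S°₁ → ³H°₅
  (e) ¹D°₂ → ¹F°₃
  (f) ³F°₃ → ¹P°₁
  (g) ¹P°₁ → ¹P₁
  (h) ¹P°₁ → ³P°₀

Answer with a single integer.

2

(a) forbidden (ΔL, ΔJ fail)
(b) forbidden (ΔS, ΔL, ΔJ fail)
(c) allowed
(d) forbidden (parity, ΔL, ΔJ fail)
(e) forbidden (parity fails)
(f) forbidden (parity, ΔS, ΔL, ΔJ fail)
(g) allowed
(h) forbidden (parity, ΔS fail)
Total allowed: 2 of 8.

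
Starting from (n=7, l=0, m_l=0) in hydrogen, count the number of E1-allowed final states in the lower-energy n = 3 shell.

3

E1 requires Δl = ±1, so l_f ∈ {-1, 1}; with 0 ≤ l_f ≤ n_f−1 = 2, the allowed l_f values are {1}.
For l_f = 1: m_f ∈ {m_i−1, m_i, m_i+1} ∩ [−1, 1] = {-1, 0, 1} → 3 states.
Total: 3.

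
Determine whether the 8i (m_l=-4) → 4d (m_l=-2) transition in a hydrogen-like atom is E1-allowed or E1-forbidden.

l: 6 → 2 (Δl = -4). Δl = ±1 fails.
m_l: -4 → -2 (Δm_l = +2). |Δm_l| ≤ 1 fails.
The transition is electric-dipole forbidden.

forbidden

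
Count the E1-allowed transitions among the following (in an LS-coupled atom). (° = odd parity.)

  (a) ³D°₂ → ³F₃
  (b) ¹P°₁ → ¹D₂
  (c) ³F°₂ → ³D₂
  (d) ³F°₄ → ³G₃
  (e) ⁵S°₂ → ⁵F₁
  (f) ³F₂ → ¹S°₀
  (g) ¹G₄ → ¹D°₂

(a) allowed
(b) allowed
(c) allowed
(d) allowed
(e) forbidden (ΔL fails)
(f) forbidden (ΔS, ΔL, ΔJ fail)
(g) forbidden (ΔL, ΔJ fail)
Total allowed: 4 of 7.

4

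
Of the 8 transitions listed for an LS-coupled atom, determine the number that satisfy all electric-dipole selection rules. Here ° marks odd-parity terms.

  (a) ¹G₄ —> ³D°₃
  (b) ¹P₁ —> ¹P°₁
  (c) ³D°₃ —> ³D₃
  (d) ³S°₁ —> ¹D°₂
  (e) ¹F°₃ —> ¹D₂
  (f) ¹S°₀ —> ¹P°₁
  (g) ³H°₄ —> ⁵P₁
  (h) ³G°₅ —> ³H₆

4

(a) forbidden (ΔS, ΔL fail)
(b) allowed
(c) allowed
(d) forbidden (parity, ΔS, ΔL fail)
(e) allowed
(f) forbidden (parity fails)
(g) forbidden (ΔS, ΔL, ΔJ fail)
(h) allowed
Total allowed: 4 of 8.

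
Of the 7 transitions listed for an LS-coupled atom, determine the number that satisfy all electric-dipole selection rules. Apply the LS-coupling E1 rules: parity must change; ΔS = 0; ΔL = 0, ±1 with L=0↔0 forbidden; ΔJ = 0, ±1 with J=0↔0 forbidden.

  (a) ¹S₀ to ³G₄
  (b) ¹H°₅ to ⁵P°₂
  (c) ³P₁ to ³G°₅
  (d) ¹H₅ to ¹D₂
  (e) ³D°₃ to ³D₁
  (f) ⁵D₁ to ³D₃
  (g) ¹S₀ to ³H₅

(a) forbidden (parity, ΔS, ΔL, ΔJ fail)
(b) forbidden (parity, ΔS, ΔL, ΔJ fail)
(c) forbidden (ΔL, ΔJ fail)
(d) forbidden (parity, ΔL, ΔJ fail)
(e) forbidden (ΔJ fails)
(f) forbidden (parity, ΔS, ΔJ fail)
(g) forbidden (parity, ΔS, ΔL, ΔJ fail)
Total allowed: 0 of 7.

0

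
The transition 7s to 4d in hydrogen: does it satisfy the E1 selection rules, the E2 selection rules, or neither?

E2

Δl = 2 − 0 = +2; l_i + l_f = 2.
E1 (Δl = ±1): not satisfied.
E2 (Δl = 0,±2, l_i+l_f ≥ 2): satisfied.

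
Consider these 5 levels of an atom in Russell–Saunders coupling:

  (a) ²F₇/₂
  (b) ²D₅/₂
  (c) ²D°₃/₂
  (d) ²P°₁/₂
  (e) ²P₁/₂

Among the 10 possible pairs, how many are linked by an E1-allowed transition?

(a)–(b): forbidden (parity).
(a)–(c): forbidden (ΔJ).
(a)–(d): forbidden (ΔL, ΔJ).
(a)–(e): forbidden (parity, ΔL, ΔJ).
(b)–(c): allowed.
(b)–(d): forbidden (ΔJ).
(b)–(e): forbidden (parity, ΔJ).
(c)–(d): forbidden (parity).
(c)–(e): allowed.
(d)–(e): allowed.
Allowed pairs: 3 of 10.

3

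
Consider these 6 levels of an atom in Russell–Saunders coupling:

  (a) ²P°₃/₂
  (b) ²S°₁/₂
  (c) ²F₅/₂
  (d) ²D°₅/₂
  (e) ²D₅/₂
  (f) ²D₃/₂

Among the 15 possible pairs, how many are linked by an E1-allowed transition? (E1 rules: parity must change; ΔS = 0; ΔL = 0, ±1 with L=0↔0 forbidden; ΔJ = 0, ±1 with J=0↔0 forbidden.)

(a)–(b): forbidden (parity).
(a)–(c): forbidden (ΔL).
(a)–(d): forbidden (parity).
(a)–(e): allowed.
(a)–(f): allowed.
(b)–(c): forbidden (ΔL, ΔJ).
(b)–(d): forbidden (parity, ΔL, ΔJ).
(b)–(e): forbidden (ΔL, ΔJ).
(b)–(f): forbidden (ΔL).
(c)–(d): allowed.
(c)–(e): forbidden (parity).
(c)–(f): forbidden (parity).
(d)–(e): allowed.
(d)–(f): allowed.
(e)–(f): forbidden (parity).
Allowed pairs: 5 of 15.

5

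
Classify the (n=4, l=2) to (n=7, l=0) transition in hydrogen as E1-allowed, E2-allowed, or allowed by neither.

Δl = 0 − 2 = -2; l_i + l_f = 2.
E1 (Δl = ±1): not satisfied.
E2 (Δl = 0,±2, l_i+l_f ≥ 2): satisfied.

E2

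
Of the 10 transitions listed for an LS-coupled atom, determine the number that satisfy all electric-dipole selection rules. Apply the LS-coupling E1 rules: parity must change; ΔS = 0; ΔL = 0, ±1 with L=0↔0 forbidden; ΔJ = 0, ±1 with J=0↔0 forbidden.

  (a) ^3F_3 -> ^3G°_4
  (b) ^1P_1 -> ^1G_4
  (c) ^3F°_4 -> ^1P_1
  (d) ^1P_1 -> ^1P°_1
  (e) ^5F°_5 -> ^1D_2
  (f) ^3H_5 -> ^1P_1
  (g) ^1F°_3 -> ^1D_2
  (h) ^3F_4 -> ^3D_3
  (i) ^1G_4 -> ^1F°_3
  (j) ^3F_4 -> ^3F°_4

(a) allowed
(b) forbidden (parity, ΔL, ΔJ fail)
(c) forbidden (ΔS, ΔL, ΔJ fail)
(d) allowed
(e) forbidden (ΔS, ΔJ fail)
(f) forbidden (parity, ΔS, ΔL, ΔJ fail)
(g) allowed
(h) forbidden (parity fails)
(i) allowed
(j) allowed
Total allowed: 5 of 10.

5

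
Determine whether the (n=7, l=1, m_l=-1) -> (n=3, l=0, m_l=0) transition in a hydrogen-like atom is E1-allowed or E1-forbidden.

allowed

Initial l = 1, final l = 0, so Δl = -1. E1 requires Δl = ±1: ok.
m_l: -1 → 0 (Δm_l = +1). |Δm_l| ≤ 1 ok.
All E1 selection rules are satisfied.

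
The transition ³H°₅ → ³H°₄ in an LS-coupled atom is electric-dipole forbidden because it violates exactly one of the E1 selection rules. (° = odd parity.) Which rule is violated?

Parity must change: odd → odd — fails.
ΔS = 0: S: 1 → 1 — passes.
ΔL = 0, ±1 (not L=0↔0): L: 5 → 5, ΔL = +0 — passes.
ΔJ = 0, ±1 (not J=0↔0): J: 5 → 4, ΔJ = -1 — passes.

parity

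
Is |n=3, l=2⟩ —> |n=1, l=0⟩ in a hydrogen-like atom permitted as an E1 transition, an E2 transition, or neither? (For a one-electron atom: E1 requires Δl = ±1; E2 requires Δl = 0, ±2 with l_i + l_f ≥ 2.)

E2

Δl = 0 − 2 = -2; l_i + l_f = 2.
E1 (Δl = ±1): not satisfied.
E2 (Δl = 0,±2, l_i+l_f ≥ 2): satisfied.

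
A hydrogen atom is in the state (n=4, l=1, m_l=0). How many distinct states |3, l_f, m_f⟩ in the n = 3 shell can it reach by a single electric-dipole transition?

4

E1 requires Δl = ±1, so l_f ∈ {0, 2}; with 0 ≤ l_f ≤ n_f−1 = 2, the allowed l_f values are {0, 2}.
For l_f = 0: m_f ∈ {m_i−1, m_i, m_i+1} ∩ [−0, 0] = {0} → 1 state.
For l_f = 2: m_f ∈ {m_i−1, m_i, m_i+1} ∩ [−2, 2] = {-1, 0, 1} → 3 states.
Total: 4.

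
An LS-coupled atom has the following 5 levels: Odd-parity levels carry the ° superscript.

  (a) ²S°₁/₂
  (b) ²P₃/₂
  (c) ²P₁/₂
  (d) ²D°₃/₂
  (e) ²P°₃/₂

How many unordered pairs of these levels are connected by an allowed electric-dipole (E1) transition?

(a)–(b): allowed.
(a)–(c): allowed.
(a)–(d): forbidden (parity, ΔL).
(a)–(e): forbidden (parity).
(b)–(c): forbidden (parity).
(b)–(d): allowed.
(b)–(e): allowed.
(c)–(d): allowed.
(c)–(e): allowed.
(d)–(e): forbidden (parity).
Allowed pairs: 6 of 10.

6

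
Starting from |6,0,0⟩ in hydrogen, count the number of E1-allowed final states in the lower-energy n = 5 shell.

3

E1 requires Δl = ±1, so l_f ∈ {-1, 1}; with 0 ≤ l_f ≤ n_f−1 = 4, the allowed l_f values are {1}.
For l_f = 1: m_f ∈ {m_i−1, m_i, m_i+1} ∩ [−1, 1] = {-1, 0, 1} → 3 states.
Total: 3.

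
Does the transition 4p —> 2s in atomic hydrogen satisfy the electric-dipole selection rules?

allowed

Initial l = 1, final l = 0, so Δl = -1. E1 requires Δl = ±1: satisfied.
All E1 selection rules are satisfied.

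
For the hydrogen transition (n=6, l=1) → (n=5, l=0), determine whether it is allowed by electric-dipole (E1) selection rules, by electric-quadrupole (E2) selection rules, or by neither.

Δl = 0 − 1 = -1; l_i + l_f = 1.
E1 (Δl = ±1): satisfied.
E2 (Δl = 0,±2, l_i+l_f ≥ 2): not satisfied.

E1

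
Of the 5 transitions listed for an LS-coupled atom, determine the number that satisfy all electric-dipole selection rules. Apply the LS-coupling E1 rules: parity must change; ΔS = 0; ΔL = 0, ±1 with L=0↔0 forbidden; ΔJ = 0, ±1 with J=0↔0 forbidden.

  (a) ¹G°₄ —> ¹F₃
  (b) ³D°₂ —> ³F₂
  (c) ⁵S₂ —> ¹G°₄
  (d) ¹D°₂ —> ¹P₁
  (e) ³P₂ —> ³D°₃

(a) allowed
(b) allowed
(c) forbidden (ΔS, ΔL, ΔJ fail)
(d) allowed
(e) allowed
Total allowed: 4 of 5.

4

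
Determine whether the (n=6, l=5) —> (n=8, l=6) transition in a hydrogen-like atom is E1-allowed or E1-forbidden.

l: 5 → 6 (Δl = +1). Δl = ±1 passes.
All E1 selection rules are satisfied.

allowed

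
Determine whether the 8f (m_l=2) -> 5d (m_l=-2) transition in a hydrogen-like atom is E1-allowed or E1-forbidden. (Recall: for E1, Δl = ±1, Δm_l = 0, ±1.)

Δl = 2 − 3 = -1; the E1 rule Δl = ±1 is passes.
m_l: 2 → -2 (Δm_l = -4). |Δm_l| ≤ 1 fails.
The transition is electric-dipole forbidden.

forbidden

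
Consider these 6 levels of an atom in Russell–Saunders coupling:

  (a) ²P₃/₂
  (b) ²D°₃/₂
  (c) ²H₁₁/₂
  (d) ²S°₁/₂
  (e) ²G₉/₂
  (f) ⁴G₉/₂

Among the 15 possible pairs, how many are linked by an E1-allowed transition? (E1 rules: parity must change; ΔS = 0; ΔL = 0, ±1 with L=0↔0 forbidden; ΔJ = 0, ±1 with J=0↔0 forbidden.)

(a)–(b): allowed.
(a)–(c): forbidden (parity, ΔL, ΔJ).
(a)–(d): allowed.
(a)–(e): forbidden (parity, ΔL, ΔJ).
(a)–(f): forbidden (parity, ΔS, ΔL, ΔJ).
(b)–(c): forbidden (ΔL, ΔJ).
(b)–(d): forbidden (parity, ΔL).
(b)–(e): forbidden (ΔL, ΔJ).
(b)–(f): forbidden (ΔS, ΔL, ΔJ).
(c)–(d): forbidden (ΔL, ΔJ).
(c)–(e): forbidden (parity).
(c)–(f): forbidden (parity, ΔS).
(d)–(e): forbidden (ΔL, ΔJ).
(d)–(f): forbidden (ΔS, ΔL, ΔJ).
(e)–(f): forbidden (parity, ΔS).
Allowed pairs: 2 of 15.

2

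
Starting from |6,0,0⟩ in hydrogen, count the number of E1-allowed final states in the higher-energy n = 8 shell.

3

E1 requires Δl = ±1, so l_f ∈ {-1, 1}; with 0 ≤ l_f ≤ n_f−1 = 7, the allowed l_f values are {1}.
For l_f = 1: m_f ∈ {m_i−1, m_i, m_i+1} ∩ [−1, 1] = {-1, 0, 1} → 3 states.
Total: 3.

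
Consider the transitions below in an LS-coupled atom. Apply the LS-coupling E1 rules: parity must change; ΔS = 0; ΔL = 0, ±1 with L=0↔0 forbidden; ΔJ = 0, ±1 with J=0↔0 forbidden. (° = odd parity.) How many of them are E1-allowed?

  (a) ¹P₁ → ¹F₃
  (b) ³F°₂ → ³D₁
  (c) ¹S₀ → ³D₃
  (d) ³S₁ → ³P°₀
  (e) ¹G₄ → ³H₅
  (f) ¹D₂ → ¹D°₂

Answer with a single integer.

(a) forbidden (parity, ΔL, ΔJ fail)
(b) allowed
(c) forbidden (parity, ΔS, ΔL, ΔJ fail)
(d) allowed
(e) forbidden (parity, ΔS fail)
(f) allowed
Total allowed: 3 of 6.

3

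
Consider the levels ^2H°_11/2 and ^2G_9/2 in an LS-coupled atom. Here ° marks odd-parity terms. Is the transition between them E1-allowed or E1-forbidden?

allowed

Parity must change: odd → even — satisfied.
ΔS = 0: S: 1/2 → 1/2 — satisfied.
ΔL = 0, ±1 (not L=0↔0): L: 5 → 4, ΔL = -1 — satisfied.
ΔJ = 0, ±1 (not J=0↔0): J: 11/2 → 9/2, ΔJ = -1 — satisfied.
All four E1 rules are satisfied.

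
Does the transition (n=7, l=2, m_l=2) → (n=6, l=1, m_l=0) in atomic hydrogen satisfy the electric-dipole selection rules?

l: 2 → 1 (Δl = -1). Δl = ±1 ✓.
Δm_l = 0 − (2) = -2. E1 requires Δm_l = 0, ±1: ✗.
The transition is electric-dipole forbidden.

forbidden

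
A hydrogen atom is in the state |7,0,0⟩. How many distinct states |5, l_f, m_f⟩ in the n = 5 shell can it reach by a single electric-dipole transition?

3

E1 requires Δl = ±1, so l_f ∈ {-1, 1}; with 0 ≤ l_f ≤ n_f−1 = 4, the allowed l_f values are {1}.
For l_f = 1: m_f ∈ {m_i−1, m_i, m_i+1} ∩ [−1, 1] = {-1, 0, 1} → 3 states.
Total: 3.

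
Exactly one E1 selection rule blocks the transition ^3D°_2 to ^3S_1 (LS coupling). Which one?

Initial level: S=1, L=2, J=2, parity odd. Final level: S=1, L=0, J=1, parity even.
Parity must change: odd → even — satisfied.
ΔS = 0: S: 1 → 1 — satisfied.
ΔL = 0, ±1 (not L=0↔0): L: 2 → 0, ΔL = -2 — violated.
ΔJ = 0, ±1 (not J=0↔0): J: 2 → 1, ΔJ = -1 — satisfied.

the ΔL = 0, ±1 rule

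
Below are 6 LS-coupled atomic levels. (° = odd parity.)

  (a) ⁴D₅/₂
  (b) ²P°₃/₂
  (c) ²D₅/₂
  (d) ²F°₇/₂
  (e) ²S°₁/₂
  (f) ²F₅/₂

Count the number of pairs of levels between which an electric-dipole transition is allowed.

(a)–(b): forbidden (ΔS).
(a)–(c): forbidden (parity, ΔS).
(a)–(d): forbidden (ΔS).
(a)–(e): forbidden (ΔS, ΔL, ΔJ).
(a)–(f): forbidden (parity, ΔS).
(b)–(c): allowed.
(b)–(d): forbidden (parity, ΔL, ΔJ).
(b)–(e): forbidden (parity).
(b)–(f): forbidden (ΔL).
(c)–(d): allowed.
(c)–(e): forbidden (ΔL, ΔJ).
(c)–(f): forbidden (parity).
(d)–(e): forbidden (parity, ΔL, ΔJ).
(d)–(f): allowed.
(e)–(f): forbidden (ΔL, ΔJ).
Allowed pairs: 3 of 15.

3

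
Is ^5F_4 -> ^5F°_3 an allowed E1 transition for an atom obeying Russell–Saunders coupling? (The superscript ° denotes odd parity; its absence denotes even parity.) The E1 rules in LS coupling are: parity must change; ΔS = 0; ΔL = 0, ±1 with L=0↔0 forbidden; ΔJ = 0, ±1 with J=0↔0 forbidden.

Initial level: S=2, L=3, J=4, parity even. Final level: S=2, L=3, J=3, parity odd.
ΔS = 0: S: 2 → 2 — satisfied.
Parity must change: even → odd — satisfied.
ΔL = 0, ±1 (not L=0↔0): L: 3 → 3, ΔL = +0 — satisfied.
ΔJ = 0, ±1 (not J=0↔0): J: 4 → 3, ΔJ = -1 — satisfied.
All four E1 rules are satisfied.

allowed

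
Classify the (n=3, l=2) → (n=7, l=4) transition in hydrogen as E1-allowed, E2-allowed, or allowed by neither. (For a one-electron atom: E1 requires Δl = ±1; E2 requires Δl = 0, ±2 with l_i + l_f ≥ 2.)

Δl = 4 − 2 = +2; l_i + l_f = 6.
E1 (Δl = ±1): not satisfied.
E2 (Δl = 0,±2, l_i+l_f ≥ 2): satisfied.

E2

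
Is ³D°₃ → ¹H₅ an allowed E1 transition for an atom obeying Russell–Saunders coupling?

forbidden

Initial level: S=1, L=2, J=3, parity odd. Final level: S=0, L=5, J=5, parity even.
Parity must change: odd → even — ok.
ΔS = 0: S: 1 → 0 — fails.
ΔL = 0, ±1 (not L=0↔0): L: 2 → 5, ΔL = +3 — fails.
ΔJ = 0, ±1 (not J=0↔0): J: 3 → 5, ΔJ = +2 — fails.
Rule(s) violated: ΔS, ΔL, ΔJ.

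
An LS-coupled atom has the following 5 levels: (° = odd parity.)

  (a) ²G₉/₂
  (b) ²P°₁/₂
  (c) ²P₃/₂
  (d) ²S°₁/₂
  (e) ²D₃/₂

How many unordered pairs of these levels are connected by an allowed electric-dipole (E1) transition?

3

(a)–(b): forbidden (ΔL, ΔJ).
(a)–(c): forbidden (parity, ΔL, ΔJ).
(a)–(d): forbidden (ΔL, ΔJ).
(a)–(e): forbidden (parity, ΔL, ΔJ).
(b)–(c): allowed.
(b)–(d): forbidden (parity).
(b)–(e): allowed.
(c)–(d): allowed.
(c)–(e): forbidden (parity).
(d)–(e): forbidden (ΔL).
Allowed pairs: 3 of 10.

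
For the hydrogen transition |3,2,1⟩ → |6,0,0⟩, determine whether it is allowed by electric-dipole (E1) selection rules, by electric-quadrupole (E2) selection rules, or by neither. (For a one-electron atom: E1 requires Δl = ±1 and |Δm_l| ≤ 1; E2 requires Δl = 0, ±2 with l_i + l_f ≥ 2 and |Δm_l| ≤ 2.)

Δl = 0 − 2 = -2; l_i + l_f = 2.
Δm_l = -1.
E1 (Δl = ±1, |Δm_l| ≤ 1): not satisfied.
E2 (Δl = 0,±2, l_i+l_f ≥ 2, |Δm_l| ≤ 2): satisfied.

E2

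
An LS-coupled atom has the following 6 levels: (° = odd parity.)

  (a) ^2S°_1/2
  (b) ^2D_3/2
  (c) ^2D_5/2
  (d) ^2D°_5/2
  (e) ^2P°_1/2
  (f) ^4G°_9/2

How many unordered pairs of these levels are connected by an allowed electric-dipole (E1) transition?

3

(a)–(b): forbidden (ΔL).
(a)–(c): forbidden (ΔL, ΔJ).
(a)–(d): forbidden (parity, ΔL, ΔJ).
(a)–(e): forbidden (parity).
(a)–(f): forbidden (parity, ΔS, ΔL, ΔJ).
(b)–(c): forbidden (parity).
(b)–(d): allowed.
(b)–(e): allowed.
(b)–(f): forbidden (ΔS, ΔL, ΔJ).
(c)–(d): allowed.
(c)–(e): forbidden (ΔJ).
(c)–(f): forbidden (ΔS, ΔL, ΔJ).
(d)–(e): forbidden (parity, ΔJ).
(d)–(f): forbidden (parity, ΔS, ΔL, ΔJ).
(e)–(f): forbidden (parity, ΔS, ΔL, ΔJ).
Allowed pairs: 3 of 15.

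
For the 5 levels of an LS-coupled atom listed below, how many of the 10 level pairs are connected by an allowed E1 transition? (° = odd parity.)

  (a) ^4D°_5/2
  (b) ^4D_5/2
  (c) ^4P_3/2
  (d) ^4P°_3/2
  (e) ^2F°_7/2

4

(a)–(b): allowed.
(a)–(c): allowed.
(a)–(d): forbidden (parity).
(a)–(e): forbidden (parity, ΔS).
(b)–(c): forbidden (parity).
(b)–(d): allowed.
(b)–(e): forbidden (ΔS).
(c)–(d): allowed.
(c)–(e): forbidden (ΔS, ΔL, ΔJ).
(d)–(e): forbidden (parity, ΔS, ΔL, ΔJ).
Allowed pairs: 4 of 10.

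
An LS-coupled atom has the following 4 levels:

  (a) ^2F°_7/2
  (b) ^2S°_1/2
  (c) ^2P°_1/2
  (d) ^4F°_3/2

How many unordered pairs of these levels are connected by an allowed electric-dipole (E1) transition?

(a)–(b): forbidden (parity, ΔL, ΔJ).
(a)–(c): forbidden (parity, ΔL, ΔJ).
(a)–(d): forbidden (parity, ΔS, ΔJ).
(b)–(c): forbidden (parity).
(b)–(d): forbidden (parity, ΔS, ΔL).
(c)–(d): forbidden (parity, ΔS, ΔL).
Allowed pairs: 0 of 6.

0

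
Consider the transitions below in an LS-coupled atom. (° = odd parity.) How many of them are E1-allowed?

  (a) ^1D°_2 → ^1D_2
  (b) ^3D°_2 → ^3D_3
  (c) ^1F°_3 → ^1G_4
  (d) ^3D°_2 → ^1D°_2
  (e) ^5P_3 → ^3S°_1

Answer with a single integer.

3

(a) allowed
(b) allowed
(c) allowed
(d) forbidden (parity, ΔS fail)
(e) forbidden (ΔS, ΔJ fail)
Total allowed: 3 of 5.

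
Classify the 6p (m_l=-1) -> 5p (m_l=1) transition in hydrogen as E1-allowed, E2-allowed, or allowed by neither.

E2

Δl = 1 − 1 = +0; l_i + l_f = 2.
Δm_l = +2.
E1 (Δl = ±1, |Δm_l| ≤ 1): not satisfied.
E2 (Δl = 0,±2, l_i+l_f ≥ 2, |Δm_l| ≤ 2): satisfied.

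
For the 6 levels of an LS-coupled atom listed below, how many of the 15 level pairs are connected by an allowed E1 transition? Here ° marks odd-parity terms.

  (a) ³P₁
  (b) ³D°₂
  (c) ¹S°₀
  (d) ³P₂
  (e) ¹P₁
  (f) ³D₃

(a)–(b): allowed.
(a)–(c): forbidden (ΔS).
(a)–(d): forbidden (parity).
(a)–(e): forbidden (parity, ΔS).
(a)–(f): forbidden (parity, ΔJ).
(b)–(c): forbidden (parity, ΔS, ΔL, ΔJ).
(b)–(d): allowed.
(b)–(e): forbidden (ΔS).
(b)–(f): allowed.
(c)–(d): forbidden (ΔS, ΔJ).
(c)–(e): allowed.
(c)–(f): forbidden (ΔS, ΔL, ΔJ).
(d)–(e): forbidden (parity, ΔS).
(d)–(f): forbidden (parity).
(e)–(f): forbidden (parity, ΔS, ΔJ).
Allowed pairs: 4 of 15.

4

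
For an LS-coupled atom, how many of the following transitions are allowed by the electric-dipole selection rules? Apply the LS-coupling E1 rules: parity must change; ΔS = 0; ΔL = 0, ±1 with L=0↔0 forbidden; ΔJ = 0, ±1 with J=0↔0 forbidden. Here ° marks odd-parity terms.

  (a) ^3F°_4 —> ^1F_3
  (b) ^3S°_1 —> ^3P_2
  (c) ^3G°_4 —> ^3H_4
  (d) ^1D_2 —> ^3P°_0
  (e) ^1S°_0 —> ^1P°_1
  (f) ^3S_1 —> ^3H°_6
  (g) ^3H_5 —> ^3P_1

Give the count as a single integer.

(a) forbidden (ΔS fails)
(b) allowed
(c) allowed
(d) forbidden (ΔS, ΔJ fail)
(e) forbidden (parity fails)
(f) forbidden (ΔL, ΔJ fail)
(g) forbidden (parity, ΔL, ΔJ fail)
Total allowed: 2 of 7.

2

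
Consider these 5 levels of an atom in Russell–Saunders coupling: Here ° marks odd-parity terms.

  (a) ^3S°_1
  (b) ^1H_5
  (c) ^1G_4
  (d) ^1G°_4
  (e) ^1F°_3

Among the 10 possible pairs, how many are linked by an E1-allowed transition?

(a)–(b): forbidden (ΔS, ΔL, ΔJ).
(a)–(c): forbidden (ΔS, ΔL, ΔJ).
(a)–(d): forbidden (parity, ΔS, ΔL, ΔJ).
(a)–(e): forbidden (parity, ΔS, ΔL, ΔJ).
(b)–(c): forbidden (parity).
(b)–(d): allowed.
(b)–(e): forbidden (ΔL, ΔJ).
(c)–(d): allowed.
(c)–(e): allowed.
(d)–(e): forbidden (parity).
Allowed pairs: 3 of 10.

3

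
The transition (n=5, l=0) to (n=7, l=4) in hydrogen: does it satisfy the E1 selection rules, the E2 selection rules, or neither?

Δl = 4 − 0 = +4; l_i + l_f = 4.
E1 (Δl = ±1): not satisfied.
E2 (Δl = 0,±2, l_i+l_f ≥ 2): not satisfied.

neither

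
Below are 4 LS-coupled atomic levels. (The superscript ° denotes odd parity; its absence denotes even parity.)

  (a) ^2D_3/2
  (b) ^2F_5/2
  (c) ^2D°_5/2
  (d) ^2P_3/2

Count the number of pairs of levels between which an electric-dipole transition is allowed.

3

(a)–(b): forbidden (parity).
(a)–(c): allowed.
(a)–(d): forbidden (parity).
(b)–(c): allowed.
(b)–(d): forbidden (parity, ΔL).
(c)–(d): allowed.
Allowed pairs: 3 of 6.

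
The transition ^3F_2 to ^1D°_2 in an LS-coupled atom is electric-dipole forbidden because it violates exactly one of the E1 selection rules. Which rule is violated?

the ΔS = 0 rule

Parity must change: even → odd — ok.
ΔS = 0: S: 1 → 0 — fails.
ΔL = 0, ±1 (not L=0↔0): L: 3 → 2, ΔL = -1 — ok.
ΔJ = 0, ±1 (not J=0↔0): J: 2 → 2, ΔJ = +0 — ok.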